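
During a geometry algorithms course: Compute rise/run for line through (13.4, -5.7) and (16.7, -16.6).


slope = (y2-y1)/(x2-x1) = ((-16.6)-(-5.7))/(16.7-13.4) = (-10.9)/3.3 = -3.303

-3.303


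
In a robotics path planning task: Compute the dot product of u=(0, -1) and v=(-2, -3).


u . v = u_x*v_x + u_y*v_y = 0*(-2) + (-1)*(-3)
= 0 + 3 = 3

3


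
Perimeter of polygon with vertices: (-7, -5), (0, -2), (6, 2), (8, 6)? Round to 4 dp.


Sides: (-7, -5)->(0, -2): sqrt(58) = 7.615773, (0, -2)->(6, 2): sqrt(52) = 7.211103, (6, 2)->(8, 6): sqrt(20) = 4.472136, (8, 6)->(-7, -5): sqrt(346) = 18.601075
Sum = 37.900087
Perimeter = 37.9001

37.9001


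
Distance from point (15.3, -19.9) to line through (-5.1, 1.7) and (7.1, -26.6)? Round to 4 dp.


|cross product| = 313.8
|line direction| = sqrt(949.73) = 30.8177
Distance = 313.8/sqrt(949.73) = 10.1825

10.1825


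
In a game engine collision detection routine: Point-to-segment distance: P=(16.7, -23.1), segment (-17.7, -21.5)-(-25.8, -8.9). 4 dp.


Project P onto AB: t = 0 (clamped to [0,1])
Closest point on segment: (-17.7, -21.5)
Distance: 34.4372

34.4372


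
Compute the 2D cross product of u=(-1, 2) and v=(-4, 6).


u x v = u_x*v_y - u_y*v_x = (-1)*6 - 2*(-4)
= (-6) - (-8) = 2

2


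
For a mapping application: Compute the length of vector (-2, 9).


|u| = sqrt((-2)^2 + 9^2) = sqrt(85) = 9.2195

9.2195


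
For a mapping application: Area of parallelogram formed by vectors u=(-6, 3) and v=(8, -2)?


|u x v| = |(-6)*(-2) - 3*8|
= |12 - 24| = 12

12


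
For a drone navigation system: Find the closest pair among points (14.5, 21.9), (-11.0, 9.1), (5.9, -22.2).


d(P0,P1) = 28.5323, d(P0,P2) = 44.9307, d(P1,P2) = 35.5711
Closest: P0 and P1

Closest pair: (14.5, 21.9) and (-11.0, 9.1), distance = 28.5323


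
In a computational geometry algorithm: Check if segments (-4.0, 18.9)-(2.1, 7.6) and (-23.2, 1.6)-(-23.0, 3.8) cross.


Cross products: d1=-38.78, d2=-54.46, d3=-322.49, d4=-306.81
d1*d2 < 0 and d3*d4 < 0? no

No, they don't intersect


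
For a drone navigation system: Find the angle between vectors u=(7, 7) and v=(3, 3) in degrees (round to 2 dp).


u.v = 42, |u| = sqrt(98) = 9.8995, |v| = sqrt(18) = 4.2426
cos(theta) = u.v/(|u||v|) = 42/sqrt(1764) = 1
theta = acos(1) = 0 degrees

0 degrees


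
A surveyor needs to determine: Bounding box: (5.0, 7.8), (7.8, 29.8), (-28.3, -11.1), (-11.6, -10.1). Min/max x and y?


x range: [-28.3, 7.8]
y range: [-11.1, 29.8]
Bounding box: (-28.3,-11.1) to (7.8,29.8)

(-28.3,-11.1) to (7.8,29.8)


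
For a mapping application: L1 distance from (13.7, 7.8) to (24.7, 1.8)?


|13.7-24.7| + |7.8-1.8| = 11 + 6 = 17

17


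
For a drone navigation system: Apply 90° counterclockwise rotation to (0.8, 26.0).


90° CCW: (x,y) -> (-y, x)
(0.8,26) -> (-26, 0.8)

(-26, 0.8)


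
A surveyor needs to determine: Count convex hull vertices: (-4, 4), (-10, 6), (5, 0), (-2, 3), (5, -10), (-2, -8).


Convex hull vertices (CCW): (-10, 6), (-2, -8), (5, -10), (5, 0), (-4, 4)
Count = 5

5


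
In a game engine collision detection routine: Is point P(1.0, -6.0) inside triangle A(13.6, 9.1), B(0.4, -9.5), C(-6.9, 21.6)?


Cross products: AB x AP = -35.04, BC x BP = -44.21, CA x CP = -467.05
All same sign? yes

Yes, inside


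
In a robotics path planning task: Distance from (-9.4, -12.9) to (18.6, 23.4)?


dx=28, dy=36.3
d^2 = 28^2 + 36.3^2 = 2101.69
d = sqrt(2101.69) = 45.8442

45.8442


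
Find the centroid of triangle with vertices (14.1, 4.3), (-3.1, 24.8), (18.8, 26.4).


Centroid = ((x_A+x_B+x_C)/3, (y_A+y_B+y_C)/3)
= ((14.1+(-3.1)+18.8)/3, (4.3+24.8+26.4)/3)
= (9.9333, 18.5)

(9.9333, 18.5)


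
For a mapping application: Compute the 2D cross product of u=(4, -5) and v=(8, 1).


u x v = u_x*v_y - u_y*v_x = 4*1 - (-5)*8
= 4 - (-40) = 44

44


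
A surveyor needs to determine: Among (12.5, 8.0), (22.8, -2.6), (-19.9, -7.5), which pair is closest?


d(P0,P1) = 14.7801, d(P0,P2) = 35.9167, d(P1,P2) = 42.9802
Closest: P0 and P1

Closest pair: (12.5, 8.0) and (22.8, -2.6), distance = 14.7801


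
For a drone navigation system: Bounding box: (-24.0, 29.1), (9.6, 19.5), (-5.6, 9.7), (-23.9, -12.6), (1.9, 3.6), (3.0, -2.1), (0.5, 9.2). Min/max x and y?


x range: [-24, 9.6]
y range: [-12.6, 29.1]
Bounding box: (-24,-12.6) to (9.6,29.1)

(-24,-12.6) to (9.6,29.1)


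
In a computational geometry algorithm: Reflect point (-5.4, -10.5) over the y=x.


Reflection over y=x: (x,y) -> (y,x)
(-5.4, -10.5) -> (-10.5, -5.4)

(-10.5, -5.4)


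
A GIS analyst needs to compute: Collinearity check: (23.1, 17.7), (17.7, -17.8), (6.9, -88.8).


Cross product: (17.7-23.1)*((-88.8)-17.7) - ((-17.8)-17.7)*(6.9-23.1)
= 0

Yes, collinear


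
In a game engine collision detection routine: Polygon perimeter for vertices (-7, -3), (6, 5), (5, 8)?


Sides: (-7, -3)->(6, 5): sqrt(233) = 15.264338, (6, 5)->(5, 8): sqrt(10) = 3.162278, (5, 8)->(-7, -3): sqrt(265) = 16.278821
Sum = 34.705437
Perimeter = 34.7054

34.7054


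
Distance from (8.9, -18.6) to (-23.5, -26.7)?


dx=-32.4, dy=-8.1
d^2 = (-32.4)^2 + (-8.1)^2 = 1115.37
d = sqrt(1115.37) = 33.3972

33.3972


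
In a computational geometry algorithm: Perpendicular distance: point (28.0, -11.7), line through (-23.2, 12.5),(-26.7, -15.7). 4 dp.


|cross product| = 1528.54
|line direction| = sqrt(807.49) = 28.4164
Distance = 1528.54/sqrt(807.49) = 53.7908

53.7908


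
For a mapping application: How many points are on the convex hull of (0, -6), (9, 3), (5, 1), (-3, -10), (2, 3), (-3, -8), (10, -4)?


Convex hull vertices (CCW): (-3, -10), (10, -4), (9, 3), (2, 3), (-3, -8)
Count = 5

5


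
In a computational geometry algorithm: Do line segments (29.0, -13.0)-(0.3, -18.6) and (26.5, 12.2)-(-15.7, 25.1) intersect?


Cross products: d1=1031.19, d2=1637.74, d3=-737.24, d4=-1343.79
d1*d2 < 0 and d3*d4 < 0? no

No, they don't intersect


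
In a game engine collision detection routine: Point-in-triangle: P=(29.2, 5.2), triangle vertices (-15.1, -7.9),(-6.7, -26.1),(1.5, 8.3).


Cross products: AB x AP = 916.3, BC x BP = -978.3, CA x CP = 500.2
All same sign? no

No, outside


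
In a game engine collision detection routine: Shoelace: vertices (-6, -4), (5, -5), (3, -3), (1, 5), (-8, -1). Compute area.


Shoelace sum: ((-6)*(-5) - 5*(-4)) + (5*(-3) - 3*(-5)) + (3*5 - 1*(-3)) + (1*(-1) - (-8)*5) + ((-8)*(-4) - (-6)*(-1))
= 133
Area = |133|/2 = 66.5

66.5


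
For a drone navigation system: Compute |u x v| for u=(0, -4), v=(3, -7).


|u x v| = |0*(-7) - (-4)*3|
= |0 - (-12)| = 12

12


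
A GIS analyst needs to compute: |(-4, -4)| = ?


|u| = sqrt((-4)^2 + (-4)^2) = sqrt(32) = 5.6569

5.6569


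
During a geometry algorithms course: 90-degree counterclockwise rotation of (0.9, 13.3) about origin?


90° CCW: (x,y) -> (-y, x)
(0.9,13.3) -> (-13.3, 0.9)

(-13.3, 0.9)


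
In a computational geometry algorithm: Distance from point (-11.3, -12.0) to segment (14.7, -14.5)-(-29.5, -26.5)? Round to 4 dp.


Project P onto AB: t = 0.5336 (clamped to [0,1])
Closest point on segment: (-8.883, -20.9026)
Distance: 9.2249

9.2249


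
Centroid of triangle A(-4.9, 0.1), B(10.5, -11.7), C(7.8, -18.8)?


Centroid = ((x_A+x_B+x_C)/3, (y_A+y_B+y_C)/3)
= (((-4.9)+10.5+7.8)/3, (0.1+(-11.7)+(-18.8))/3)
= (4.4667, -10.1333)

(4.4667, -10.1333)


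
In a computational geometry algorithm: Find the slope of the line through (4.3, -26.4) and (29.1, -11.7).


slope = (y2-y1)/(x2-x1) = ((-11.7)-(-26.4))/(29.1-4.3) = 14.7/24.8 = 0.5927

0.5927


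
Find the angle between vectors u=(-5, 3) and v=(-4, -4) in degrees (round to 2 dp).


u.v = 8, |u| = sqrt(34) = 5.831, |v| = sqrt(32) = 5.6569
cos(theta) = u.v/(|u||v|) = 8/sqrt(1088) = 0.242536
theta = acos(0.242536) = 75.96 degrees

75.96 degrees


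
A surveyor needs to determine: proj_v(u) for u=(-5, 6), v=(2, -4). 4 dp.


u.v = -34, |v| = sqrt(20) = 4.4721
Scalar projection = u.v / |v| = -34 / sqrt(20) = -7.6026

-7.6026


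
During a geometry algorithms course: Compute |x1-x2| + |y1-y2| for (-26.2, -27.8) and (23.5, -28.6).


|(-26.2)-23.5| + |(-27.8)-(-28.6)| = 49.7 + 0.8 = 50.5

50.5


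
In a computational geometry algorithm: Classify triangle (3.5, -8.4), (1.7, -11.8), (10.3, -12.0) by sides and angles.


Side lengths squared: AB^2=14.8, BC^2=74, CA^2=59.2
Sorted: [14.8, 59.2, 74]
By sides: Scalene, By angles: Right

Scalene, Right


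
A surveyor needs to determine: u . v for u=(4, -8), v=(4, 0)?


u . v = u_x*v_x + u_y*v_y = 4*4 + (-8)*0
= 16 + 0 = 16

16


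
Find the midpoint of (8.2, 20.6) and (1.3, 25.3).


M = ((8.2+1.3)/2, (20.6+25.3)/2)
= (4.75, 22.95)

(4.75, 22.95)


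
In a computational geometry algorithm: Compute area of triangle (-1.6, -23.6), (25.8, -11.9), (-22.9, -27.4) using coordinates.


Area = |x_A(y_B-y_C) + x_B(y_C-y_A) + x_C(y_A-y_B)|/2
= |(-24.8) + (-98.04) + 267.93|/2
= 145.09/2 = 72.545

72.545


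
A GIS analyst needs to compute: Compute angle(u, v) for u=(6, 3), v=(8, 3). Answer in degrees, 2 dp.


u.v = 57, |u| = sqrt(45) = 6.7082, |v| = sqrt(73) = 8.544
cos(theta) = u.v/(|u||v|) = 57/sqrt(3285) = 0.994505
theta = acos(0.994505) = 6.01 degrees

6.01 degrees


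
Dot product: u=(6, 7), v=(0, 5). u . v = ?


u . v = u_x*v_x + u_y*v_y = 6*0 + 7*5
= 0 + 35 = 35

35


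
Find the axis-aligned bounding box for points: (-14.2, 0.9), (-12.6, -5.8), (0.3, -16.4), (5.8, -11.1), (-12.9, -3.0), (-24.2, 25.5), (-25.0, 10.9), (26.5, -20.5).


x range: [-25, 26.5]
y range: [-20.5, 25.5]
Bounding box: (-25,-20.5) to (26.5,25.5)

(-25,-20.5) to (26.5,25.5)


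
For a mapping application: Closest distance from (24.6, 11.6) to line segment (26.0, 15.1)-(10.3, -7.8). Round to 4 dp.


Project P onto AB: t = 0.1325 (clamped to [0,1])
Closest point on segment: (23.92, 12.0662)
Distance: 0.8244

0.8244


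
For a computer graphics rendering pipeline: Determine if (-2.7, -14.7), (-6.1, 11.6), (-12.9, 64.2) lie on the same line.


Cross product: ((-6.1)-(-2.7))*(64.2-(-14.7)) - (11.6-(-14.7))*((-12.9)-(-2.7))
= 0

Yes, collinear


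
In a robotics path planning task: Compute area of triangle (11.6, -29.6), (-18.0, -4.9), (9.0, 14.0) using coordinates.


Area = |x_A(y_B-y_C) + x_B(y_C-y_A) + x_C(y_A-y_B)|/2
= |(-219.24) + (-784.8) + (-222.3)|/2
= 1226.34/2 = 613.17

613.17


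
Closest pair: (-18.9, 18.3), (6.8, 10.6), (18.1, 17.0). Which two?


d(P0,P1) = 26.8287, d(P0,P2) = 37.0228, d(P1,P2) = 12.9865
Closest: P1 and P2

Closest pair: (6.8, 10.6) and (18.1, 17.0), distance = 12.9865


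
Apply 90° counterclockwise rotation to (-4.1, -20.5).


90° CCW: (x,y) -> (-y, x)
(-4.1,-20.5) -> (20.5, -4.1)

(20.5, -4.1)


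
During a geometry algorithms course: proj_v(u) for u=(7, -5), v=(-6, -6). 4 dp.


u.v = -12, |v| = sqrt(72) = 8.4853
Scalar projection = u.v / |v| = -12 / sqrt(72) = -1.4142

-1.4142


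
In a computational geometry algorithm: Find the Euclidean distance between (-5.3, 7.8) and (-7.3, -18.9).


dx=-2, dy=-26.7
d^2 = (-2)^2 + (-26.7)^2 = 716.89
d = sqrt(716.89) = 26.7748

26.7748


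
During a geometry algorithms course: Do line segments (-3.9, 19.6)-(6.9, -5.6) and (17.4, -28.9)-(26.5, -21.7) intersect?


Cross products: d1=594.71, d2=287.63, d3=12.96, d4=320.04
d1*d2 < 0 and d3*d4 < 0? no

No, they don't intersect


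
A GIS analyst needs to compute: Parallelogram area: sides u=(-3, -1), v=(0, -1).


|u x v| = |(-3)*(-1) - (-1)*0|
= |3 - 0| = 3

3


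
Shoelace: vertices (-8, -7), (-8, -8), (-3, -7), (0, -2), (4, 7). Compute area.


Shoelace sum: ((-8)*(-8) - (-8)*(-7)) + ((-8)*(-7) - (-3)*(-8)) + ((-3)*(-2) - 0*(-7)) + (0*7 - 4*(-2)) + (4*(-7) - (-8)*7)
= 82
Area = |82|/2 = 41

41


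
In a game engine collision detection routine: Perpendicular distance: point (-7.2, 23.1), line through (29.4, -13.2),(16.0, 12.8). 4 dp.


|cross product| = 465.18
|line direction| = sqrt(855.56) = 29.25
Distance = 465.18/sqrt(855.56) = 15.9036

15.9036


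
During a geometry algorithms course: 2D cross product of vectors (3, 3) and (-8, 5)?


u x v = u_x*v_y - u_y*v_x = 3*5 - 3*(-8)
= 15 - (-24) = 39

39


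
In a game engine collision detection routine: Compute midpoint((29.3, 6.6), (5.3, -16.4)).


M = ((29.3+5.3)/2, (6.6+(-16.4))/2)
= (17.3, -4.9)

(17.3, -4.9)


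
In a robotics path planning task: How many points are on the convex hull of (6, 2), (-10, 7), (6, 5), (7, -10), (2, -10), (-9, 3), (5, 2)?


Convex hull vertices (CCW): (-10, 7), (-9, 3), (2, -10), (7, -10), (6, 5)
Count = 5

5


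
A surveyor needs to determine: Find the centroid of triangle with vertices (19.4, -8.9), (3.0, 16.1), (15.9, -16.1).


Centroid = ((x_A+x_B+x_C)/3, (y_A+y_B+y_C)/3)
= ((19.4+3+15.9)/3, ((-8.9)+16.1+(-16.1))/3)
= (12.7667, -2.9667)

(12.7667, -2.9667)


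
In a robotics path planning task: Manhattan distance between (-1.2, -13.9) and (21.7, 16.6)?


|(-1.2)-21.7| + |(-13.9)-16.6| = 22.9 + 30.5 = 53.4

53.4


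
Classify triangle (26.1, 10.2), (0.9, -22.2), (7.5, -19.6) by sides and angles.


Side lengths squared: AB^2=1684.8, BC^2=50.32, CA^2=1234
Sorted: [50.32, 1234, 1684.8]
By sides: Scalene, By angles: Obtuse

Scalene, Obtuse


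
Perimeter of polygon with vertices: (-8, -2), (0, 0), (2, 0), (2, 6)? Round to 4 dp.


Sides: (-8, -2)->(0, 0): sqrt(68) = 8.246211, (0, 0)->(2, 0): sqrt(4) = 2, (2, 0)->(2, 6): sqrt(36) = 6, (2, 6)->(-8, -2): sqrt(164) = 12.806248
Sum = 29.052459
Perimeter = 29.0525

29.0525


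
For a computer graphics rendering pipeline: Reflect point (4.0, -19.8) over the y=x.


Reflection over y=x: (x,y) -> (y,x)
(4, -19.8) -> (-19.8, 4)

(-19.8, 4)


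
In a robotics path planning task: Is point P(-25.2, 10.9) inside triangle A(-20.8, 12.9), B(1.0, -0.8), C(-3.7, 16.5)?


Cross products: AB x AP = -103.88, BC x BP = 398.27, CA x CP = 18.36
All same sign? no

No, outside


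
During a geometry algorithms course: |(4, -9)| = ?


|u| = sqrt(4^2 + (-9)^2) = sqrt(97) = 9.8489

9.8489


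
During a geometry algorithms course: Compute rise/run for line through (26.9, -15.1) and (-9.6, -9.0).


slope = (y2-y1)/(x2-x1) = ((-9)-(-15.1))/((-9.6)-26.9) = 6.1/(-36.5) = -0.1671

-0.1671


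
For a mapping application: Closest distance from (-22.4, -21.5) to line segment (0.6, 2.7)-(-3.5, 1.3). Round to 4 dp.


Project P onto AB: t = 1 (clamped to [0,1])
Closest point on segment: (-3.5, 1.3)
Distance: 29.615

29.615


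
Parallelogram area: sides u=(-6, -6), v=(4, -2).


|u x v| = |(-6)*(-2) - (-6)*4|
= |12 - (-24)| = 36

36


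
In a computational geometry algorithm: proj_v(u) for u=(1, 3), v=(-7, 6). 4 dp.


u.v = 11, |v| = sqrt(85) = 9.2195
Scalar projection = u.v / |v| = 11 / sqrt(85) = 1.1931

1.1931


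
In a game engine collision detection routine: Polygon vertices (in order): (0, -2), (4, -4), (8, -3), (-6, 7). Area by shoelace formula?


Shoelace sum: (0*(-4) - 4*(-2)) + (4*(-3) - 8*(-4)) + (8*7 - (-6)*(-3)) + ((-6)*(-2) - 0*7)
= 78
Area = |78|/2 = 39

39


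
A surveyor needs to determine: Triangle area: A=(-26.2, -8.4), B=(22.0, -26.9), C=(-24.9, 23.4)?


Area = |x_A(y_B-y_C) + x_B(y_C-y_A) + x_C(y_A-y_B)|/2
= |1317.86 + 699.6 + (-460.65)|/2
= 1556.81/2 = 778.405

778.405


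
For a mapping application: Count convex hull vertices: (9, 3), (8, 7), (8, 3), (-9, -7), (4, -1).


Convex hull vertices (CCW): (-9, -7), (4, -1), (9, 3), (8, 7)
Count = 4

4


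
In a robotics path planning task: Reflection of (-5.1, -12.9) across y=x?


Reflection over y=x: (x,y) -> (y,x)
(-5.1, -12.9) -> (-12.9, -5.1)

(-12.9, -5.1)


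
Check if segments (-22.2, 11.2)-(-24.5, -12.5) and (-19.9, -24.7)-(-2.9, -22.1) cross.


Cross products: d1=616.28, d2=219.36, d3=137.08, d4=534
d1*d2 < 0 and d3*d4 < 0? no

No, they don't intersect


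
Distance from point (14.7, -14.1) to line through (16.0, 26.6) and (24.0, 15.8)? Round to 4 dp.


|cross product| = 339.64
|line direction| = sqrt(180.64) = 13.4402
Distance = 339.64/sqrt(180.64) = 25.2704

25.2704


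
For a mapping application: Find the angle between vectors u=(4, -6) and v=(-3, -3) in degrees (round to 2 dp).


u.v = 6, |u| = sqrt(52) = 7.2111, |v| = sqrt(18) = 4.2426
cos(theta) = u.v/(|u||v|) = 6/sqrt(936) = 0.196116
theta = acos(0.196116) = 78.69 degrees

78.69 degrees


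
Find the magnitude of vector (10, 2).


|u| = sqrt(10^2 + 2^2) = sqrt(104) = 10.198

10.198


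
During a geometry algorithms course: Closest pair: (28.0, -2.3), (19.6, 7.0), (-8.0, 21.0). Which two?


d(P0,P1) = 12.532, d(P0,P2) = 42.8823, d(P1,P2) = 30.9477
Closest: P0 and P1

Closest pair: (28.0, -2.3) and (19.6, 7.0), distance = 12.532


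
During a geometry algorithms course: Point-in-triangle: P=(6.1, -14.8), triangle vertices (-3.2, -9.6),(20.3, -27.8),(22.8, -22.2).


Cross products: AB x AP = 47.06, BC x BP = 112.02, CA x CP = 18.02
All same sign? yes

Yes, inside


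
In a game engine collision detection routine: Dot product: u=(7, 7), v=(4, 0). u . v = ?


u . v = u_x*v_x + u_y*v_y = 7*4 + 7*0
= 28 + 0 = 28

28


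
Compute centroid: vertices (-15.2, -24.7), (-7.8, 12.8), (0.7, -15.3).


Centroid = ((x_A+x_B+x_C)/3, (y_A+y_B+y_C)/3)
= (((-15.2)+(-7.8)+0.7)/3, ((-24.7)+12.8+(-15.3))/3)
= (-7.4333, -9.0667)

(-7.4333, -9.0667)


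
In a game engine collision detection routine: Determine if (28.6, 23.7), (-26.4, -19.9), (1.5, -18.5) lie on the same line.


Cross product: ((-26.4)-28.6)*((-18.5)-23.7) - ((-19.9)-23.7)*(1.5-28.6)
= 1139.44

No, not collinear


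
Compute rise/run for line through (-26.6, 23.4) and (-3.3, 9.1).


slope = (y2-y1)/(x2-x1) = (9.1-23.4)/((-3.3)-(-26.6)) = (-14.3)/23.3 = -0.6137

-0.6137


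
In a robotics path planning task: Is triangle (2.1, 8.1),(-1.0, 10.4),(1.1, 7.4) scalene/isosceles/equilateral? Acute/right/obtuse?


Side lengths squared: AB^2=14.9, BC^2=13.41, CA^2=1.49
Sorted: [1.49, 13.41, 14.9]
By sides: Scalene, By angles: Right

Scalene, Right


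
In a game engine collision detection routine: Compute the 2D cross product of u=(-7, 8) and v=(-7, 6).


u x v = u_x*v_y - u_y*v_x = (-7)*6 - 8*(-7)
= (-42) - (-56) = 14

14


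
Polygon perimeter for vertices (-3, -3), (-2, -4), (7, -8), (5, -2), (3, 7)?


Sides: (-3, -3)->(-2, -4): sqrt(2) = 1.414214, (-2, -4)->(7, -8): sqrt(97) = 9.848858, (7, -8)->(5, -2): sqrt(40) = 6.324555, (5, -2)->(3, 7): sqrt(85) = 9.219544, (3, 7)->(-3, -3): sqrt(136) = 11.661904
Sum = 38.469075
Perimeter = 38.4691

38.4691


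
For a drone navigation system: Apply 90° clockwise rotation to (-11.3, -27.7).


90° CW: (x,y) -> (y, -x)
(-11.3,-27.7) -> (-27.7, 11.3)

(-27.7, 11.3)


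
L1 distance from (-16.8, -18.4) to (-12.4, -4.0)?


|(-16.8)-(-12.4)| + |(-18.4)-(-4)| = 4.4 + 14.4 = 18.8

18.8


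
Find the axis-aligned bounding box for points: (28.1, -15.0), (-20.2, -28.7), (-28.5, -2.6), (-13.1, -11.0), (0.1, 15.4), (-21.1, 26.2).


x range: [-28.5, 28.1]
y range: [-28.7, 26.2]
Bounding box: (-28.5,-28.7) to (28.1,26.2)

(-28.5,-28.7) to (28.1,26.2)


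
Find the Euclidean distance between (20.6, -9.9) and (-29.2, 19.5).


dx=-49.8, dy=29.4
d^2 = (-49.8)^2 + 29.4^2 = 3344.4
d = sqrt(3344.4) = 57.8308

57.8308


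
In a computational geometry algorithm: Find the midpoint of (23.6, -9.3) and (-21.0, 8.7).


M = ((23.6+(-21))/2, ((-9.3)+8.7)/2)
= (1.3, -0.3)

(1.3, -0.3)


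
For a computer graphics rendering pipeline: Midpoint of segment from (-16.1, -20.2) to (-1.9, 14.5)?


M = (((-16.1)+(-1.9))/2, ((-20.2)+14.5)/2)
= (-9, -2.85)

(-9, -2.85)


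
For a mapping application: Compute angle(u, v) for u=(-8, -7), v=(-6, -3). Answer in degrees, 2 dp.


u.v = 69, |u| = sqrt(113) = 10.6301, |v| = sqrt(45) = 6.7082
cos(theta) = u.v/(|u||v|) = 69/sqrt(5085) = 0.967617
theta = acos(0.967617) = 14.62 degrees

14.62 degrees


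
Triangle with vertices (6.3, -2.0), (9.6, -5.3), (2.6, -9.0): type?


Side lengths squared: AB^2=21.78, BC^2=62.69, CA^2=62.69
Sorted: [21.78, 62.69, 62.69]
By sides: Isosceles, By angles: Acute

Isosceles, Acute


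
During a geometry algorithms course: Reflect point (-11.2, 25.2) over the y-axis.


Reflection over y-axis: (x,y) -> (-x,y)
(-11.2, 25.2) -> (11.2, 25.2)

(11.2, 25.2)


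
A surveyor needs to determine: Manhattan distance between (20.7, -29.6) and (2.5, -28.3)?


|20.7-2.5| + |(-29.6)-(-28.3)| = 18.2 + 1.3 = 19.5

19.5


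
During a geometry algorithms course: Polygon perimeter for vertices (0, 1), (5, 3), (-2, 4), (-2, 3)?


Sides: (0, 1)->(5, 3): sqrt(29) = 5.385165, (5, 3)->(-2, 4): sqrt(50) = 7.071068, (-2, 4)->(-2, 3): sqrt(1) = 1, (-2, 3)->(0, 1): sqrt(8) = 2.828427
Sum = 16.28466
Perimeter = 16.2847

16.2847


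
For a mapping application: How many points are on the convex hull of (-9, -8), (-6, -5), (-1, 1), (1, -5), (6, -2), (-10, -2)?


Convex hull vertices (CCW): (-10, -2), (-9, -8), (1, -5), (6, -2), (-1, 1)
Count = 5

5


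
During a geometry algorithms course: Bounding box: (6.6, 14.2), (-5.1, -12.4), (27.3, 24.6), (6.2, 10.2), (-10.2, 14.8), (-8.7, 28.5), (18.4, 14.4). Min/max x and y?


x range: [-10.2, 27.3]
y range: [-12.4, 28.5]
Bounding box: (-10.2,-12.4) to (27.3,28.5)

(-10.2,-12.4) to (27.3,28.5)


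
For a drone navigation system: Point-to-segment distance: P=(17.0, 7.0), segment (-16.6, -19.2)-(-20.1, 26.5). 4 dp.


Project P onto AB: t = 0.514 (clamped to [0,1])
Closest point on segment: (-18.3989, 4.2889)
Distance: 35.5026

35.5026


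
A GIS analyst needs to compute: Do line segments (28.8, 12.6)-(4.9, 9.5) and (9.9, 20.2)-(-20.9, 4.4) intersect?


Cross products: d1=532.7, d2=250.56, d3=-240.23, d4=41.91
d1*d2 < 0 and d3*d4 < 0? no

No, they don't intersect


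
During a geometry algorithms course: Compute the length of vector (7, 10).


|u| = sqrt(7^2 + 10^2) = sqrt(149) = 12.2066

12.2066


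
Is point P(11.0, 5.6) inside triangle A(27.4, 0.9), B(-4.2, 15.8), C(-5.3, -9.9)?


Cross products: AB x AP = 95.84, BC x BP = 401.86, CA x CP = 330.81
All same sign? yes

Yes, inside


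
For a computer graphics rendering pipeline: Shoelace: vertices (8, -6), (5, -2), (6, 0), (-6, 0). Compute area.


Shoelace sum: (8*(-2) - 5*(-6)) + (5*0 - 6*(-2)) + (6*0 - (-6)*0) + ((-6)*(-6) - 8*0)
= 62
Area = |62|/2 = 31

31


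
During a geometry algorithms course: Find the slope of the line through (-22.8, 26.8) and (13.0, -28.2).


slope = (y2-y1)/(x2-x1) = ((-28.2)-26.8)/(13-(-22.8)) = (-55)/35.8 = -1.5363

-1.5363


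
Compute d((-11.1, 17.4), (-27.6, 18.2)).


dx=-16.5, dy=0.8
d^2 = (-16.5)^2 + 0.8^2 = 272.89
d = sqrt(272.89) = 16.5194

16.5194


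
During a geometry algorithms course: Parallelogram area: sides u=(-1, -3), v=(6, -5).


|u x v| = |(-1)*(-5) - (-3)*6|
= |5 - (-18)| = 23

23


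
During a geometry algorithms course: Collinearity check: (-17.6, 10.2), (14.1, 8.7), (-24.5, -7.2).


Cross product: (14.1-(-17.6))*((-7.2)-10.2) - (8.7-10.2)*((-24.5)-(-17.6))
= -561.93

No, not collinear


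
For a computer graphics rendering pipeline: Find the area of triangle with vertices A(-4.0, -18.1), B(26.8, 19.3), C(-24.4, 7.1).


Area = |x_A(y_B-y_C) + x_B(y_C-y_A) + x_C(y_A-y_B)|/2
= |(-48.8) + 675.36 + 912.56|/2
= 1539.12/2 = 769.56

769.56


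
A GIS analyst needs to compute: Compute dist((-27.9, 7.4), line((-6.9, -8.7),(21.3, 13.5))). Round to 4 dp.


|cross product| = 920.22
|line direction| = sqrt(1288.08) = 35.8898
Distance = 920.22/sqrt(1288.08) = 25.6401

25.6401


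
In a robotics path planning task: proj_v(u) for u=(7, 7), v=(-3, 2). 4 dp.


u.v = -7, |v| = sqrt(13) = 3.6056
Scalar projection = u.v / |v| = -7 / sqrt(13) = -1.9415

-1.9415


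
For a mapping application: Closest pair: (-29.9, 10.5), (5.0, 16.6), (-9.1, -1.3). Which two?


d(P0,P1) = 35.4291, d(P0,P2) = 23.914, d(P1,P2) = 22.7864
Closest: P1 and P2

Closest pair: (5.0, 16.6) and (-9.1, -1.3), distance = 22.7864


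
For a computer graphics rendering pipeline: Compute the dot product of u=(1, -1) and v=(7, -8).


u . v = u_x*v_x + u_y*v_y = 1*7 + (-1)*(-8)
= 7 + 8 = 15

15


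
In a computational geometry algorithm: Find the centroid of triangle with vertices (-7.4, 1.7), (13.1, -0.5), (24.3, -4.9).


Centroid = ((x_A+x_B+x_C)/3, (y_A+y_B+y_C)/3)
= (((-7.4)+13.1+24.3)/3, (1.7+(-0.5)+(-4.9))/3)
= (10, -1.2333)

(10, -1.2333)


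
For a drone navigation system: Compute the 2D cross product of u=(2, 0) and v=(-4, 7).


u x v = u_x*v_y - u_y*v_x = 2*7 - 0*(-4)
= 14 - 0 = 14

14


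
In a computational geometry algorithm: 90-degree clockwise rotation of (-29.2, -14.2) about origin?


90° CW: (x,y) -> (y, -x)
(-29.2,-14.2) -> (-14.2, 29.2)

(-14.2, 29.2)


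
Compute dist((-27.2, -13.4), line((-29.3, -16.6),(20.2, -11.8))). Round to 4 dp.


|cross product| = 148.32
|line direction| = sqrt(2473.29) = 49.7322
Distance = 148.32/sqrt(2473.29) = 2.9824

2.9824


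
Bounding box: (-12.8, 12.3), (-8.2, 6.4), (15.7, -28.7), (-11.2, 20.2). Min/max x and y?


x range: [-12.8, 15.7]
y range: [-28.7, 20.2]
Bounding box: (-12.8,-28.7) to (15.7,20.2)

(-12.8,-28.7) to (15.7,20.2)


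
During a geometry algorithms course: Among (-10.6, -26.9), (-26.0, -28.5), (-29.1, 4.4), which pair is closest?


d(P0,P1) = 15.4829, d(P0,P2) = 36.3585, d(P1,P2) = 33.0457
Closest: P0 and P1

Closest pair: (-10.6, -26.9) and (-26.0, -28.5), distance = 15.4829


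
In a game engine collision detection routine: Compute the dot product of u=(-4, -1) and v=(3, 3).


u . v = u_x*v_x + u_y*v_y = (-4)*3 + (-1)*3
= (-12) + (-3) = -15

-15


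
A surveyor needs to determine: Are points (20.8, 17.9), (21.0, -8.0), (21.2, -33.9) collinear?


Cross product: (21-20.8)*((-33.9)-17.9) - ((-8)-17.9)*(21.2-20.8)
= 0

Yes, collinear


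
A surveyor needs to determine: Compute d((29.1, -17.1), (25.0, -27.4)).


dx=-4.1, dy=-10.3
d^2 = (-4.1)^2 + (-10.3)^2 = 122.9
d = sqrt(122.9) = 11.086

11.086


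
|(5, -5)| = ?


|u| = sqrt(5^2 + (-5)^2) = sqrt(50) = 7.0711

7.0711


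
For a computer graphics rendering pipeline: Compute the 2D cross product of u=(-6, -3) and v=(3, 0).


u x v = u_x*v_y - u_y*v_x = (-6)*0 - (-3)*3
= 0 - (-9) = 9

9


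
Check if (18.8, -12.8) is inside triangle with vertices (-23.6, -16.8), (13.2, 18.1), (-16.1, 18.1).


Cross products: AB x AP = -1332.56, BC x BP = 905.37, CA x CP = 1449.76
All same sign? no

No, outside


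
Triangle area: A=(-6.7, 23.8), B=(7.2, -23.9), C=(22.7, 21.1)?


Area = |x_A(y_B-y_C) + x_B(y_C-y_A) + x_C(y_A-y_B)|/2
= |301.5 + (-19.44) + 1082.79|/2
= 1364.85/2 = 682.425

682.425


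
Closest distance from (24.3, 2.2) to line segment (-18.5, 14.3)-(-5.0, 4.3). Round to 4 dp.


Project P onto AB: t = 1 (clamped to [0,1])
Closest point on segment: (-5, 4.3)
Distance: 29.3752

29.3752


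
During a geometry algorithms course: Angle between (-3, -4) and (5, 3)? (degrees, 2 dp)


u.v = -27, |u| = sqrt(25) = 5, |v| = sqrt(34) = 5.831
cos(theta) = u.v/(|u||v|) = -27/sqrt(850) = -0.926092
theta = acos(-0.926092) = 157.83 degrees

157.83 degrees


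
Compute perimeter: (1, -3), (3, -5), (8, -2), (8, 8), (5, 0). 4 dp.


Sides: (1, -3)->(3, -5): sqrt(8) = 2.828427, (3, -5)->(8, -2): sqrt(34) = 5.830952, (8, -2)->(8, 8): sqrt(100) = 10, (8, 8)->(5, 0): sqrt(73) = 8.544004, (5, 0)->(1, -3): sqrt(25) = 5
Sum = 32.203383
Perimeter = 32.2034

32.2034


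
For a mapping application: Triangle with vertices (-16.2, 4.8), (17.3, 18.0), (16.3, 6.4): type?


Side lengths squared: AB^2=1296.49, BC^2=135.56, CA^2=1058.81
Sorted: [135.56, 1058.81, 1296.49]
By sides: Scalene, By angles: Obtuse

Scalene, Obtuse


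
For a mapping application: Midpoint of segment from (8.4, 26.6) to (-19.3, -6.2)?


M = ((8.4+(-19.3))/2, (26.6+(-6.2))/2)
= (-5.45, 10.2)

(-5.45, 10.2)


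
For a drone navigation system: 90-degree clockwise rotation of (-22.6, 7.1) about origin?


90° CW: (x,y) -> (y, -x)
(-22.6,7.1) -> (7.1, 22.6)

(7.1, 22.6)


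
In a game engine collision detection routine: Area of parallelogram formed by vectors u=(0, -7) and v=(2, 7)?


|u x v| = |0*7 - (-7)*2|
= |0 - (-14)| = 14

14


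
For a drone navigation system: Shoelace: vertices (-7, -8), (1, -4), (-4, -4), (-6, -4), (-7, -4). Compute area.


Shoelace sum: ((-7)*(-4) - 1*(-8)) + (1*(-4) - (-4)*(-4)) + ((-4)*(-4) - (-6)*(-4)) + ((-6)*(-4) - (-7)*(-4)) + ((-7)*(-8) - (-7)*(-4))
= 32
Area = |32|/2 = 16

16


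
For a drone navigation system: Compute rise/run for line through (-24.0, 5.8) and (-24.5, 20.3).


slope = (y2-y1)/(x2-x1) = (20.3-5.8)/((-24.5)-(-24)) = 14.5/(-0.5) = -29

-29


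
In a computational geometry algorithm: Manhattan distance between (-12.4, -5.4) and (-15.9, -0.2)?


|(-12.4)-(-15.9)| + |(-5.4)-(-0.2)| = 3.5 + 5.2 = 8.7

8.7


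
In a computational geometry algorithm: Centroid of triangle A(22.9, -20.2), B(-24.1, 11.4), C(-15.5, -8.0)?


Centroid = ((x_A+x_B+x_C)/3, (y_A+y_B+y_C)/3)
= ((22.9+(-24.1)+(-15.5))/3, ((-20.2)+11.4+(-8))/3)
= (-5.5667, -5.6)

(-5.5667, -5.6)


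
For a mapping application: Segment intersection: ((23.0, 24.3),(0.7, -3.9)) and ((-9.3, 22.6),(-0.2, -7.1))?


Cross products: d1=974.78, d2=55.85, d3=-872.95, d4=45.98
d1*d2 < 0 and d3*d4 < 0? no

No, they don't intersect


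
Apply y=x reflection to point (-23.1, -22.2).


Reflection over y=x: (x,y) -> (y,x)
(-23.1, -22.2) -> (-22.2, -23.1)

(-22.2, -23.1)


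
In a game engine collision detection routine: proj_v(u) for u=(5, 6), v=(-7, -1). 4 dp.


u.v = -41, |v| = sqrt(50) = 7.0711
Scalar projection = u.v / |v| = -41 / sqrt(50) = -5.7983

-5.7983


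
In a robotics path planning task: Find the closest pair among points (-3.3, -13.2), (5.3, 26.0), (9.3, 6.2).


d(P0,P1) = 40.1323, d(P0,P2) = 23.1327, d(P1,P2) = 20.2
Closest: P1 and P2

Closest pair: (5.3, 26.0) and (9.3, 6.2), distance = 20.2


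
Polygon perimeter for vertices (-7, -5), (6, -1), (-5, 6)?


Sides: (-7, -5)->(6, -1): sqrt(185) = 13.601471, (6, -1)->(-5, 6): sqrt(170) = 13.038405, (-5, 6)->(-7, -5): sqrt(125) = 11.18034
Sum = 37.820216
Perimeter = 37.8202

37.8202


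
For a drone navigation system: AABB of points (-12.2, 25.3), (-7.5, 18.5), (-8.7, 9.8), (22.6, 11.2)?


x range: [-12.2, 22.6]
y range: [9.8, 25.3]
Bounding box: (-12.2,9.8) to (22.6,25.3)

(-12.2,9.8) to (22.6,25.3)


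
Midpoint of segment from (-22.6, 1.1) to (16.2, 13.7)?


M = (((-22.6)+16.2)/2, (1.1+13.7)/2)
= (-3.2, 7.4)

(-3.2, 7.4)


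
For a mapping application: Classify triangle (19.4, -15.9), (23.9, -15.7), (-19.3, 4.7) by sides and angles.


Side lengths squared: AB^2=20.29, BC^2=2282.4, CA^2=1922.05
Sorted: [20.29, 1922.05, 2282.4]
By sides: Scalene, By angles: Obtuse

Scalene, Obtuse


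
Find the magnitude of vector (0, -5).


|u| = sqrt(0^2 + (-5)^2) = sqrt(25) = 5

5


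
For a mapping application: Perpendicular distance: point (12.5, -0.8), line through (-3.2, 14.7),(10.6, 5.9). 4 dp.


|cross product| = 75.74
|line direction| = sqrt(267.88) = 16.367
Distance = 75.74/sqrt(267.88) = 4.6276

4.6276


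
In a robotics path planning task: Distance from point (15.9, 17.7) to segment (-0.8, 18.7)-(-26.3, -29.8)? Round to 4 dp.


Project P onto AB: t = 0 (clamped to [0,1])
Closest point on segment: (-0.8, 18.7)
Distance: 16.7299

16.7299


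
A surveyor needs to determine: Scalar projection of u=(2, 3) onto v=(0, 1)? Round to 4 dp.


u.v = 3, |v| = sqrt(1) = 1
Scalar projection = u.v / |v| = 3 / sqrt(1) = 3

3


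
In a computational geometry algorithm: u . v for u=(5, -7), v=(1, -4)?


u . v = u_x*v_x + u_y*v_y = 5*1 + (-7)*(-4)
= 5 + 28 = 33

33


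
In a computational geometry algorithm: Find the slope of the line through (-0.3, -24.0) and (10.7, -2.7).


slope = (y2-y1)/(x2-x1) = ((-2.7)-(-24))/(10.7-(-0.3)) = 21.3/11 = 1.9364

1.9364


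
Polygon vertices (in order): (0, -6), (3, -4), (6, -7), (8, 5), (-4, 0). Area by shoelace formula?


Shoelace sum: (0*(-4) - 3*(-6)) + (3*(-7) - 6*(-4)) + (6*5 - 8*(-7)) + (8*0 - (-4)*5) + ((-4)*(-6) - 0*0)
= 151
Area = |151|/2 = 75.5

75.5


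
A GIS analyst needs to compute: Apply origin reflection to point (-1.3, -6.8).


Reflection over origin: (x,y) -> (-x,-y)
(-1.3, -6.8) -> (1.3, 6.8)

(1.3, 6.8)


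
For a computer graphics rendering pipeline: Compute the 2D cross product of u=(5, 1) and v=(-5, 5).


u x v = u_x*v_y - u_y*v_x = 5*5 - 1*(-5)
= 25 - (-5) = 30

30


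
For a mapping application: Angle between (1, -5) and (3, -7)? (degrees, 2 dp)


u.v = 38, |u| = sqrt(26) = 5.099, |v| = sqrt(58) = 7.6158
cos(theta) = u.v/(|u||v|) = 38/sqrt(1508) = 0.97855
theta = acos(0.97855) = 11.89 degrees

11.89 degrees


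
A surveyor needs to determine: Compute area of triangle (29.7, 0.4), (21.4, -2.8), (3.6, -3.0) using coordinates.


Area = |x_A(y_B-y_C) + x_B(y_C-y_A) + x_C(y_A-y_B)|/2
= |5.94 + (-72.76) + 11.52|/2
= 55.3/2 = 27.65

27.65


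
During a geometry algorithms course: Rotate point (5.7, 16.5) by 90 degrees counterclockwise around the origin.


90° CCW: (x,y) -> (-y, x)
(5.7,16.5) -> (-16.5, 5.7)

(-16.5, 5.7)


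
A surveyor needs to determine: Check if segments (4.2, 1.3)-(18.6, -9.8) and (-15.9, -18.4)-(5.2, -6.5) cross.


Cross products: d1=176.48, d2=-229.09, d3=-506.79, d4=-101.22
d1*d2 < 0 and d3*d4 < 0? no

No, they don't intersect


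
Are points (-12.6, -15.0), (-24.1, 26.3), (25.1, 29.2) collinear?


Cross product: ((-24.1)-(-12.6))*(29.2-(-15)) - (26.3-(-15))*(25.1-(-12.6))
= -2065.31

No, not collinear


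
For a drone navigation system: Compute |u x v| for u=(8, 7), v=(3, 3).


|u x v| = |8*3 - 7*3|
= |24 - 21| = 3

3


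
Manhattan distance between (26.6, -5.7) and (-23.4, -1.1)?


|26.6-(-23.4)| + |(-5.7)-(-1.1)| = 50 + 4.6 = 54.6

54.6


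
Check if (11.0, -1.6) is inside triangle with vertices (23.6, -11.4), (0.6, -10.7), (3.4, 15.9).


Cross products: AB x AP = -216.58, BC x BP = -251.16, CA x CP = -146.02
All same sign? yes

Yes, inside


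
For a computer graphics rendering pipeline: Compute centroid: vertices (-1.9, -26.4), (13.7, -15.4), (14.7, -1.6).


Centroid = ((x_A+x_B+x_C)/3, (y_A+y_B+y_C)/3)
= (((-1.9)+13.7+14.7)/3, ((-26.4)+(-15.4)+(-1.6))/3)
= (8.8333, -14.4667)

(8.8333, -14.4667)


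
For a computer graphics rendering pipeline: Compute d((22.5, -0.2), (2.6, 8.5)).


dx=-19.9, dy=8.7
d^2 = (-19.9)^2 + 8.7^2 = 471.7
d = sqrt(471.7) = 21.7187

21.7187


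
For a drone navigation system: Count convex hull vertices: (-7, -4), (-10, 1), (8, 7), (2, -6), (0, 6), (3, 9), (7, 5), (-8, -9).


Convex hull vertices (CCW): (-10, 1), (-8, -9), (2, -6), (8, 7), (3, 9)
Count = 5

5


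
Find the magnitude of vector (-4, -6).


|u| = sqrt((-4)^2 + (-6)^2) = sqrt(52) = 7.2111

7.2111


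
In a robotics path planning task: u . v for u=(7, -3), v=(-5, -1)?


u . v = u_x*v_x + u_y*v_y = 7*(-5) + (-3)*(-1)
= (-35) + 3 = -32

-32


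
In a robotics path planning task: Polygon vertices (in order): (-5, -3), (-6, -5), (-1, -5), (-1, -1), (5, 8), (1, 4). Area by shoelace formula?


Shoelace sum: ((-5)*(-5) - (-6)*(-3)) + ((-6)*(-5) - (-1)*(-5)) + ((-1)*(-1) - (-1)*(-5)) + ((-1)*8 - 5*(-1)) + (5*4 - 1*8) + (1*(-3) - (-5)*4)
= 54
Area = |54|/2 = 27

27


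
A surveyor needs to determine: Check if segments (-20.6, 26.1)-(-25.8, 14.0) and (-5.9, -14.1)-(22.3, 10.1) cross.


Cross products: d1=1489.38, d2=1274, d3=386.91, d4=602.29
d1*d2 < 0 and d3*d4 < 0? no

No, they don't intersect


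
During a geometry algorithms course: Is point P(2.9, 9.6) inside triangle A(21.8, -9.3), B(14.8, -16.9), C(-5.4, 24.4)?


Cross products: AB x AP = -275.94, BC x BP = -43.83, CA x CP = -122.85
All same sign? yes

Yes, inside


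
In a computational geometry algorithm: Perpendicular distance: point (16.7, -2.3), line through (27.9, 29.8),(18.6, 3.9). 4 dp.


|cross product| = 8.45
|line direction| = sqrt(757.3) = 27.5191
Distance = 8.45/sqrt(757.3) = 0.3071

0.3071


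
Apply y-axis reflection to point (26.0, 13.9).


Reflection over y-axis: (x,y) -> (-x,y)
(26, 13.9) -> (-26, 13.9)

(-26, 13.9)


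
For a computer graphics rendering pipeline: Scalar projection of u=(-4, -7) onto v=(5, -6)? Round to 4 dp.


u.v = 22, |v| = sqrt(61) = 7.8102
Scalar projection = u.v / |v| = 22 / sqrt(61) = 2.8168

2.8168


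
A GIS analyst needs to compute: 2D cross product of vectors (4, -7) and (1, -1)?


u x v = u_x*v_y - u_y*v_x = 4*(-1) - (-7)*1
= (-4) - (-7) = 3

3


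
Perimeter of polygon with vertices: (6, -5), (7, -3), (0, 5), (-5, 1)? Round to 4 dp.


Sides: (6, -5)->(7, -3): sqrt(5) = 2.236068, (7, -3)->(0, 5): sqrt(113) = 10.630146, (0, 5)->(-5, 1): sqrt(41) = 6.403124, (-5, 1)->(6, -5): sqrt(157) = 12.529964
Sum = 31.799302
Perimeter = 31.7993

31.7993


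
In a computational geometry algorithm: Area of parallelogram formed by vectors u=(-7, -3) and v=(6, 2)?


|u x v| = |(-7)*2 - (-3)*6|
= |(-14) - (-18)| = 4

4


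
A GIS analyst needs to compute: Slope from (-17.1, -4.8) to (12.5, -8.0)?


slope = (y2-y1)/(x2-x1) = ((-8)-(-4.8))/(12.5-(-17.1)) = (-3.2)/29.6 = -0.1081

-0.1081


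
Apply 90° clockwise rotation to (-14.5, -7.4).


90° CW: (x,y) -> (y, -x)
(-14.5,-7.4) -> (-7.4, 14.5)

(-7.4, 14.5)


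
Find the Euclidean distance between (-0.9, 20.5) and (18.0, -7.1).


dx=18.9, dy=-27.6
d^2 = 18.9^2 + (-27.6)^2 = 1118.97
d = sqrt(1118.97) = 33.451

33.451


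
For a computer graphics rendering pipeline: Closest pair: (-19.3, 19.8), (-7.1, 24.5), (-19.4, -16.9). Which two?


d(P0,P1) = 13.074, d(P0,P2) = 36.7001, d(P1,P2) = 43.1885
Closest: P0 and P1

Closest pair: (-19.3, 19.8) and (-7.1, 24.5), distance = 13.074


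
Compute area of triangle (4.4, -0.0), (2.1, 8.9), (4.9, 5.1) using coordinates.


Area = |x_A(y_B-y_C) + x_B(y_C-y_A) + x_C(y_A-y_B)|/2
= |16.72 + 10.71 + (-43.61)|/2
= 16.18/2 = 8.09

8.09


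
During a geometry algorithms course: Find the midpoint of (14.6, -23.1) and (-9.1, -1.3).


M = ((14.6+(-9.1))/2, ((-23.1)+(-1.3))/2)
= (2.75, -12.2)

(2.75, -12.2)


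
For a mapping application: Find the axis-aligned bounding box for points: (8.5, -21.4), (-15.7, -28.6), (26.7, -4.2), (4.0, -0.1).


x range: [-15.7, 26.7]
y range: [-28.6, -0.1]
Bounding box: (-15.7,-28.6) to (26.7,-0.1)

(-15.7,-28.6) to (26.7,-0.1)


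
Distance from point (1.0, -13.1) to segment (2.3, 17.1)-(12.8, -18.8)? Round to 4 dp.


Project P onto AB: t = 0.7652 (clamped to [0,1])
Closest point on segment: (10.3344, -10.3699)
Distance: 9.7254

9.7254


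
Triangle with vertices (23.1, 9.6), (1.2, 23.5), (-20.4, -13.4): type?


Side lengths squared: AB^2=672.82, BC^2=1828.17, CA^2=2421.25
Sorted: [672.82, 1828.17, 2421.25]
By sides: Scalene, By angles: Acute

Scalene, Acute


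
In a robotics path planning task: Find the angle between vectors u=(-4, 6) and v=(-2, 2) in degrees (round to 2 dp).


u.v = 20, |u| = sqrt(52) = 7.2111, |v| = sqrt(8) = 2.8284
cos(theta) = u.v/(|u||v|) = 20/sqrt(416) = 0.980581
theta = acos(0.980581) = 11.31 degrees

11.31 degrees


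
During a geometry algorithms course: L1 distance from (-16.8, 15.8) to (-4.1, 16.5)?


|(-16.8)-(-4.1)| + |15.8-16.5| = 12.7 + 0.7 = 13.4

13.4


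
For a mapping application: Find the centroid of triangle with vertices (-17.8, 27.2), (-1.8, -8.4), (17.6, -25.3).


Centroid = ((x_A+x_B+x_C)/3, (y_A+y_B+y_C)/3)
= (((-17.8)+(-1.8)+17.6)/3, (27.2+(-8.4)+(-25.3))/3)
= (-0.6667, -2.1667)

(-0.6667, -2.1667)
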